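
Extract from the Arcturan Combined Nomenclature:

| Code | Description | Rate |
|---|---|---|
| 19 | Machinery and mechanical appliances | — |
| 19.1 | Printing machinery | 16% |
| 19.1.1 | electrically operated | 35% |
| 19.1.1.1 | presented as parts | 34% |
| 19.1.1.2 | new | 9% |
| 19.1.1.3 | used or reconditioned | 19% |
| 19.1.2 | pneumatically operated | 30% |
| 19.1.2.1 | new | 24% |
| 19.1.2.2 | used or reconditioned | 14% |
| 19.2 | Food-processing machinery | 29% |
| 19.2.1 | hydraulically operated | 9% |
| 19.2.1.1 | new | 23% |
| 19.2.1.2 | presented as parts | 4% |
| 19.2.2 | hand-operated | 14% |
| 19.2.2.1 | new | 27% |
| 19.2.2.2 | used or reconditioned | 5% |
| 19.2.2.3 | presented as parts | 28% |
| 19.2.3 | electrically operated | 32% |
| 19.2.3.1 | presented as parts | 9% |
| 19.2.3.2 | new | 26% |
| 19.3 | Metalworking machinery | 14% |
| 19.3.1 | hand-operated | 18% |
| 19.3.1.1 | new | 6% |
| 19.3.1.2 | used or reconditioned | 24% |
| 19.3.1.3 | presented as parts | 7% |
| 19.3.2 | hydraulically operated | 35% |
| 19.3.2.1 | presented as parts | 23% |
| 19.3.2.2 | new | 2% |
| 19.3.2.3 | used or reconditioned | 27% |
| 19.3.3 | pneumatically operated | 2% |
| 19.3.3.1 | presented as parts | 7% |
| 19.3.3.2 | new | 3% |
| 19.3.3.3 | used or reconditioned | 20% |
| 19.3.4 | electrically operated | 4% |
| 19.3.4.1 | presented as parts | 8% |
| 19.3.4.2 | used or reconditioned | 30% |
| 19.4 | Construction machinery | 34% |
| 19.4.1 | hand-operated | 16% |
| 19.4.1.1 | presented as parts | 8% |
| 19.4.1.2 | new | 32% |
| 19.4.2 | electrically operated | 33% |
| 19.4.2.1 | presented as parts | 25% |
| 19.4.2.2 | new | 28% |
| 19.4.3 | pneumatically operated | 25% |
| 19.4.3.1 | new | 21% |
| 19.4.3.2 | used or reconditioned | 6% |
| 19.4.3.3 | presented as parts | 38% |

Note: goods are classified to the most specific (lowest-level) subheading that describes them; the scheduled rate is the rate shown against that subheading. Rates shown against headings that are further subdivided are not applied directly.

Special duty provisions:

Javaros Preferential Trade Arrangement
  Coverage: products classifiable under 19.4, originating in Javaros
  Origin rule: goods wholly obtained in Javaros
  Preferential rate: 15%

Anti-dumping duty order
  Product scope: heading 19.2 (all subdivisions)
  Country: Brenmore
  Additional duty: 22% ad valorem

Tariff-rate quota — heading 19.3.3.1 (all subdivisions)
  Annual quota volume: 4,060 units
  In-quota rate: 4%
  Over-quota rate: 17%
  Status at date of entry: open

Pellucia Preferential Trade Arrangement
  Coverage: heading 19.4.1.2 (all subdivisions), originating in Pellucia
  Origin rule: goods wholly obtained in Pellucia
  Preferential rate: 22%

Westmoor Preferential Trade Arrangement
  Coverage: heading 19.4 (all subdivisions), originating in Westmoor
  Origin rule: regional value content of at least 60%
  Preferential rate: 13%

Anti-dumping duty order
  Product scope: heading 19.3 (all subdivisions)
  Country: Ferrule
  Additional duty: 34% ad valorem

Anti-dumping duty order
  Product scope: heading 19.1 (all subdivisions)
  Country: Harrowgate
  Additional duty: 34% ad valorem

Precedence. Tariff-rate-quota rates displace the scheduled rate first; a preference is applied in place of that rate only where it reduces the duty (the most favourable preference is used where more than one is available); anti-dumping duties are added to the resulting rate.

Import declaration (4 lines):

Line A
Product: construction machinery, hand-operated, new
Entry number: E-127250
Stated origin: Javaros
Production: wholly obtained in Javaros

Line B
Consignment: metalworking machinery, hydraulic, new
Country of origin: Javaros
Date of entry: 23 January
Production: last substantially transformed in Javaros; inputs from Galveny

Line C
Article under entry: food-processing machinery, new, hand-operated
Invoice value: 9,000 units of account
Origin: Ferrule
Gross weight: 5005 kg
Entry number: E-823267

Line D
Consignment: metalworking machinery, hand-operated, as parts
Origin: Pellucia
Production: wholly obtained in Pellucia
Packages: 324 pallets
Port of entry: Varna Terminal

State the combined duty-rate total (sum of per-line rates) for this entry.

Line A: construction → 19.4; hand-operated → 19.4.1; new → 19.4.1.2. Scheduled 32%. Javaros agreement on 19.4: wholly obtained → 15% available; preferential 15%. → 15%.
Line B: metalworking → 19.3; hydraulic → 19.3.2; new → 19.3.2.2. Scheduled 2%. Javaros agreement on 19.4: 19.3.2.2 not covered. → 2%.
Line C: food-processing → 19.2; hand-operated → 19.2.2; new → 19.2.2.1. Scheduled 27%. No special measure applies. → 27%.
Line D: metalworking → 19.3; hand-operated → 19.3.1; as parts → 19.3.1.3. Scheduled 7%. Pellucia agreement on 19.4.1.2: 19.3.1.3 not covered. → 7%.
Sum: 15% + 2% + 27% + 7% = 51%.

51%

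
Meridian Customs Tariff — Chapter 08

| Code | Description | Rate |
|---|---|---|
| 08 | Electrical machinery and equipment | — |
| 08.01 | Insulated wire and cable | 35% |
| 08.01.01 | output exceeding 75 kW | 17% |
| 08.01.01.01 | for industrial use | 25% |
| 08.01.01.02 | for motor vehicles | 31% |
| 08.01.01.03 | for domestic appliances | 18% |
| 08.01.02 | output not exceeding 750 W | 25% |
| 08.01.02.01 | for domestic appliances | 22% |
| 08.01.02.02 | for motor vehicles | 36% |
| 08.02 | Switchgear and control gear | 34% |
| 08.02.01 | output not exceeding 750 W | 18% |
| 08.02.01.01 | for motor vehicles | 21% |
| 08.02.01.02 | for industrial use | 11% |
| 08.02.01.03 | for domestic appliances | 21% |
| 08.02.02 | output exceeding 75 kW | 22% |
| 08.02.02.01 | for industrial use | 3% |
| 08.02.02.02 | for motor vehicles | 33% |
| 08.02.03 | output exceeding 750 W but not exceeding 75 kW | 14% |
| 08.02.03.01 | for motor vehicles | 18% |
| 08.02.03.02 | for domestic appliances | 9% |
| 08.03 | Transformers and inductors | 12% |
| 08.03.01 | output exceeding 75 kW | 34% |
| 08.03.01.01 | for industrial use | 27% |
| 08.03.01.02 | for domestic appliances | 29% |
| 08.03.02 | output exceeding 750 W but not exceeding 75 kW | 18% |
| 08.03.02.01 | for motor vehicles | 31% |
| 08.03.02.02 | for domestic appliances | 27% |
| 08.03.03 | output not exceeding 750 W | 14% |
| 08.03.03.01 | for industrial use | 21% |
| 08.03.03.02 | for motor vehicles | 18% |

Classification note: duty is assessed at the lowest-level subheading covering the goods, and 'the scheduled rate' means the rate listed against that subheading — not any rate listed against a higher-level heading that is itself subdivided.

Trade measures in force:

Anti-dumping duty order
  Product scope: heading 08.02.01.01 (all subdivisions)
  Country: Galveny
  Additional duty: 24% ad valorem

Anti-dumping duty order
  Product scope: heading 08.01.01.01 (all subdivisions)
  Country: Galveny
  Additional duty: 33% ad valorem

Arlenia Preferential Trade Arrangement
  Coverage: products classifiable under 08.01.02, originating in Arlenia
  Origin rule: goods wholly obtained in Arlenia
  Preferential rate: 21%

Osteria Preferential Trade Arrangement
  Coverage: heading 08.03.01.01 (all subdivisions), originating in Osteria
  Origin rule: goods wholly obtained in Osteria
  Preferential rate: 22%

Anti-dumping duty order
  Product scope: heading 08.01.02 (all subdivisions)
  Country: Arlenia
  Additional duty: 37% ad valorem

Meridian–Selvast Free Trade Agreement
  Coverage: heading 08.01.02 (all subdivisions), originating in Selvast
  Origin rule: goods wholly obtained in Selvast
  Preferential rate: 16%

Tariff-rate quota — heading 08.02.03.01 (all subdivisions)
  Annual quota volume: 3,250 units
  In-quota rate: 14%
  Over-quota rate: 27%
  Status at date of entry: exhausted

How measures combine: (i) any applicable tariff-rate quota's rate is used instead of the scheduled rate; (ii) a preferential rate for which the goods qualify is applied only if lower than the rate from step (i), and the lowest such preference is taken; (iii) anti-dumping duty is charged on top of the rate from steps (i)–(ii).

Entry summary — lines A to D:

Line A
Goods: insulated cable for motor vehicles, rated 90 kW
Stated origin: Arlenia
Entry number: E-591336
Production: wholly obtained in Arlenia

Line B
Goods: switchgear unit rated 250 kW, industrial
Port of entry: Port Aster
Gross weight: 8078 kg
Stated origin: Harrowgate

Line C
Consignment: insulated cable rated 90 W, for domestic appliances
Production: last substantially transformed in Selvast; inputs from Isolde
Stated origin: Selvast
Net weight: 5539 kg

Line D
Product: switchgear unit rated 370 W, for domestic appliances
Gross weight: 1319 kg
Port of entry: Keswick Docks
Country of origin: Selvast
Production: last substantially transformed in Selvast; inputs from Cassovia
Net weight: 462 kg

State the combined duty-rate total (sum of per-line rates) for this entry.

Line A: insulated cable → 08.01; rated 90 kW → 08.01.01; for motor vehicles → 08.01.01.02. Scheduled 31%. Arlenia agreement on 08.01.02: 08.01.01.02 not covered. → 31%.
Line B: switchgear unit → 08.02; rated 250 kW → 08.02.02; industrial → 08.02.02.01. Scheduled 3%. No special measure applies. → 3%.
Line C: insulated cable → 08.01; rated 90 W → 08.01.02; for domestic appliances → 08.01.02.01. Scheduled 22%. Selvast agreement on 08.01.02: not wholly obtained. → 22%.
Line D: switchgear unit → 08.02; rated 370 W → 08.02.01; for domestic appliances → 08.02.01.03. Scheduled 21%. Selvast agreement on 08.01.02: 08.02.01.03 not covered. → 21%.
Sum: 31% + 3% + 22% + 21% = 77%.

77%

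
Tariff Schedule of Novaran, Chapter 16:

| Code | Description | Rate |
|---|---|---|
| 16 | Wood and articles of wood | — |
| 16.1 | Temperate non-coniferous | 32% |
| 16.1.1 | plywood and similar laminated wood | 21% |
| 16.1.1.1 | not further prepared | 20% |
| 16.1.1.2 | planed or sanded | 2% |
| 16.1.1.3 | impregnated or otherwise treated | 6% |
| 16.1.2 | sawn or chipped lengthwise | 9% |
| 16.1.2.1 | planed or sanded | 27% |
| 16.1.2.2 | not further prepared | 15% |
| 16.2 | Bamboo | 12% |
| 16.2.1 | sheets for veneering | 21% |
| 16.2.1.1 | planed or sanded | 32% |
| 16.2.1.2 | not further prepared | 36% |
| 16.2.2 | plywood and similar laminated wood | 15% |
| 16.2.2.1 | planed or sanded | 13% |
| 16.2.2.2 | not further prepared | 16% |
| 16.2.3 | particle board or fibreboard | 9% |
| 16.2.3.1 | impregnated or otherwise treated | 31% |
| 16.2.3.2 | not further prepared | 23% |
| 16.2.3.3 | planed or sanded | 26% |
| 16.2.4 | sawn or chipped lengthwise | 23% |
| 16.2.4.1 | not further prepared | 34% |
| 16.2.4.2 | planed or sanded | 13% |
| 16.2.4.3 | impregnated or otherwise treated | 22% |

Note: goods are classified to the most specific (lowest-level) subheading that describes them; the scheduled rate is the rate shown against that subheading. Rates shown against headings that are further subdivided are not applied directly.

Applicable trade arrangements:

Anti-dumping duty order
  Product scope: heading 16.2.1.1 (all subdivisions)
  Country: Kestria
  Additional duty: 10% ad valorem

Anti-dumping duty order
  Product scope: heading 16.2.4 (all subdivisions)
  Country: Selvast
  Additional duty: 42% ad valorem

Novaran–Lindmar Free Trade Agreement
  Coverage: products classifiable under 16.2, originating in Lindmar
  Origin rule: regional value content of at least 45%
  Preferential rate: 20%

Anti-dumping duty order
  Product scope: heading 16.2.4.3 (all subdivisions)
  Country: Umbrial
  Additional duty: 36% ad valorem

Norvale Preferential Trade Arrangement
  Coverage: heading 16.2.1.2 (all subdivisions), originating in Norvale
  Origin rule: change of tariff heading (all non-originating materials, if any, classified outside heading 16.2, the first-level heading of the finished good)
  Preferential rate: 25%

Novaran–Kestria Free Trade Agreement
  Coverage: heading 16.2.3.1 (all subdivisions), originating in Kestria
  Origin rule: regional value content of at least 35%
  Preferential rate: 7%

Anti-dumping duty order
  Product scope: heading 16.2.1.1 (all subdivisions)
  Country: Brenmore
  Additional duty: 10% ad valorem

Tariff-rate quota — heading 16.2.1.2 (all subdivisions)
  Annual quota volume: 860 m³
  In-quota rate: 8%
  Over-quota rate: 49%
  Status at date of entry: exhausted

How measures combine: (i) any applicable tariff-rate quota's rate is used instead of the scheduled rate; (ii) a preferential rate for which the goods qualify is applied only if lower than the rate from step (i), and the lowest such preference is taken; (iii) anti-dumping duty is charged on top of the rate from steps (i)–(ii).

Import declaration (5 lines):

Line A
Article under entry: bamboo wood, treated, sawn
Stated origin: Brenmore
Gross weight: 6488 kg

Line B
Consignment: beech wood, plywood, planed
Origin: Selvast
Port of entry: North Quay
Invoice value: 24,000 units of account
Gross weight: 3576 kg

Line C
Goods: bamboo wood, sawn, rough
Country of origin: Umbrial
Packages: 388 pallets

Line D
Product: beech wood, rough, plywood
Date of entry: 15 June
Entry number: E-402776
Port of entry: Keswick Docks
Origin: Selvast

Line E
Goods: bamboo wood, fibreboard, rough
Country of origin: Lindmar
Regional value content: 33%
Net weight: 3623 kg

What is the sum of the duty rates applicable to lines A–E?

101%

Line A: bamboo → 16.2; sawn → 16.2.4; treated → 16.2.4.3. Scheduled 22%. No special measure applies. → 22%.
Line B: beech → 16.1; plywood → 16.1.1; planed → 16.1.1.2. Scheduled 2%. No special measure applies. → 2%.
Line C: bamboo → 16.2; sawn → 16.2.4; rough → 16.2.4.1. Scheduled 34%. No special measure applies. → 34%.
Line D: beech → 16.1; plywood → 16.1.1; rough → 16.1.1.1. Scheduled 20%. No special measure applies. → 20%.
Line E: bamboo → 16.2; fibreboard → 16.2.3; rough → 16.2.3.2. Scheduled 23%. Lindmar agreement on 16.2: RVC < 45%. → 23%.
Sum: 22% + 2% + 34% + 20% + 23% = 101%.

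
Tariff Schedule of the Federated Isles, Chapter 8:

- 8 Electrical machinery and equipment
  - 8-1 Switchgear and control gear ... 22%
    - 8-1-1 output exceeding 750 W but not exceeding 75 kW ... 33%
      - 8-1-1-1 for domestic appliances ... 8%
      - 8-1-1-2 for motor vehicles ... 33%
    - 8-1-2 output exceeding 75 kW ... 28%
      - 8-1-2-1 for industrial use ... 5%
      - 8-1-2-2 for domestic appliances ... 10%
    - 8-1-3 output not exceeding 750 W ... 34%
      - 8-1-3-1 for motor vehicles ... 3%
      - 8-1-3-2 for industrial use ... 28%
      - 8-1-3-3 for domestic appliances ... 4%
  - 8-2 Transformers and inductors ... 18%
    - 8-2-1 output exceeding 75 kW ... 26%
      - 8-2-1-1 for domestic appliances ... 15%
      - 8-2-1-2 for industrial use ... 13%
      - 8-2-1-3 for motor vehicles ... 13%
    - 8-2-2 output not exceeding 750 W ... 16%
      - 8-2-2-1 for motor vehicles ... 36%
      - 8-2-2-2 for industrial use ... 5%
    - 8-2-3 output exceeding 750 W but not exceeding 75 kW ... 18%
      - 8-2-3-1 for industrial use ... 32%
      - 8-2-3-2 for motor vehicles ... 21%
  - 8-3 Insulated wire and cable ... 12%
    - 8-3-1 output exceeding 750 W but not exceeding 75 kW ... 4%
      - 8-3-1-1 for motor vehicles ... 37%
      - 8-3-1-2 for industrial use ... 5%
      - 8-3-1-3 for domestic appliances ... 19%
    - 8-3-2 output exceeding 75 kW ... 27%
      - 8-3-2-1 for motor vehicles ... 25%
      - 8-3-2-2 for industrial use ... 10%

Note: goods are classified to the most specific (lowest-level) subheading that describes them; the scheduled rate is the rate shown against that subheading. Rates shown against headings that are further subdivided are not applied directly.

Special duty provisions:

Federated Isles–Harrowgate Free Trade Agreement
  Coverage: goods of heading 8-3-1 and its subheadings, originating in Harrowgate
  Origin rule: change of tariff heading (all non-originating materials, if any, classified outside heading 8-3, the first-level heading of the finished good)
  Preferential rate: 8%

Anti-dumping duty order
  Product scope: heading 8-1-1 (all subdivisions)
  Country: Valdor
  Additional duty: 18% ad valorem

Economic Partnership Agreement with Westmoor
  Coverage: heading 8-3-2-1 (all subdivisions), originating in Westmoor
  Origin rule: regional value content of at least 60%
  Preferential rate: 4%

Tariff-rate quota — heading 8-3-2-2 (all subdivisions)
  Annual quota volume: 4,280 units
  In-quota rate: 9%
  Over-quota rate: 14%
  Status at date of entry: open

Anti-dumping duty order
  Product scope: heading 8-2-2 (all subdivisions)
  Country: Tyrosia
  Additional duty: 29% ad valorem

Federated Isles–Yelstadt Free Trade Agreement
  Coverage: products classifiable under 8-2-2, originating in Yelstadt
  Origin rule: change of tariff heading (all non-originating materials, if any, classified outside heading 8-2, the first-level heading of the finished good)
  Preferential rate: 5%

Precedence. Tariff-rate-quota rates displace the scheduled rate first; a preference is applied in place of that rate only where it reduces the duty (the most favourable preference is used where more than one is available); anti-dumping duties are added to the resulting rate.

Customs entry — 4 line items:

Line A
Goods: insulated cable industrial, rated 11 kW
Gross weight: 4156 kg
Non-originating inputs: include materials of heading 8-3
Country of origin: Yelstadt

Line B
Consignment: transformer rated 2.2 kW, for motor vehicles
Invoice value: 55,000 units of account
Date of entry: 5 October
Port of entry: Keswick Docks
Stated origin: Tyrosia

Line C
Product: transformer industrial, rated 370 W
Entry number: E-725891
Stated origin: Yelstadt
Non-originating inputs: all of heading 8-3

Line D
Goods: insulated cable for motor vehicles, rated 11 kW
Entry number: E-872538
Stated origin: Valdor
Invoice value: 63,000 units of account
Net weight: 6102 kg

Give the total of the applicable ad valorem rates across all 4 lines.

68%

Line A: insulated cable → 8-3; rated 11 kW → 8-3-1; industrial → 8-3-1-2. Scheduled 5%. Yelstadt agreement on 8-2-2: 8-3-1-2 not covered. → 5%.
Line B: transformer → 8-2; rated 2.2 kW → 8-2-3; for motor vehicles → 8-2-3-2. Scheduled 21%. No special measure applies. → 21%.
Line C: transformer → 8-2; rated 370 W → 8-2-2; industrial → 8-2-2-2. Scheduled 5%. Yelstadt agreement on 8-2-2: CTH met → 5% available; preference 5% not lower than 5% → no reduction. → 5%.
Line D: insulated cable → 8-3; rated 11 kW → 8-3-1; for motor vehicles → 8-3-1-1. Scheduled 37%. No special measure applies. → 37%.
Sum: 5% + 21% + 5% + 37% = 68%.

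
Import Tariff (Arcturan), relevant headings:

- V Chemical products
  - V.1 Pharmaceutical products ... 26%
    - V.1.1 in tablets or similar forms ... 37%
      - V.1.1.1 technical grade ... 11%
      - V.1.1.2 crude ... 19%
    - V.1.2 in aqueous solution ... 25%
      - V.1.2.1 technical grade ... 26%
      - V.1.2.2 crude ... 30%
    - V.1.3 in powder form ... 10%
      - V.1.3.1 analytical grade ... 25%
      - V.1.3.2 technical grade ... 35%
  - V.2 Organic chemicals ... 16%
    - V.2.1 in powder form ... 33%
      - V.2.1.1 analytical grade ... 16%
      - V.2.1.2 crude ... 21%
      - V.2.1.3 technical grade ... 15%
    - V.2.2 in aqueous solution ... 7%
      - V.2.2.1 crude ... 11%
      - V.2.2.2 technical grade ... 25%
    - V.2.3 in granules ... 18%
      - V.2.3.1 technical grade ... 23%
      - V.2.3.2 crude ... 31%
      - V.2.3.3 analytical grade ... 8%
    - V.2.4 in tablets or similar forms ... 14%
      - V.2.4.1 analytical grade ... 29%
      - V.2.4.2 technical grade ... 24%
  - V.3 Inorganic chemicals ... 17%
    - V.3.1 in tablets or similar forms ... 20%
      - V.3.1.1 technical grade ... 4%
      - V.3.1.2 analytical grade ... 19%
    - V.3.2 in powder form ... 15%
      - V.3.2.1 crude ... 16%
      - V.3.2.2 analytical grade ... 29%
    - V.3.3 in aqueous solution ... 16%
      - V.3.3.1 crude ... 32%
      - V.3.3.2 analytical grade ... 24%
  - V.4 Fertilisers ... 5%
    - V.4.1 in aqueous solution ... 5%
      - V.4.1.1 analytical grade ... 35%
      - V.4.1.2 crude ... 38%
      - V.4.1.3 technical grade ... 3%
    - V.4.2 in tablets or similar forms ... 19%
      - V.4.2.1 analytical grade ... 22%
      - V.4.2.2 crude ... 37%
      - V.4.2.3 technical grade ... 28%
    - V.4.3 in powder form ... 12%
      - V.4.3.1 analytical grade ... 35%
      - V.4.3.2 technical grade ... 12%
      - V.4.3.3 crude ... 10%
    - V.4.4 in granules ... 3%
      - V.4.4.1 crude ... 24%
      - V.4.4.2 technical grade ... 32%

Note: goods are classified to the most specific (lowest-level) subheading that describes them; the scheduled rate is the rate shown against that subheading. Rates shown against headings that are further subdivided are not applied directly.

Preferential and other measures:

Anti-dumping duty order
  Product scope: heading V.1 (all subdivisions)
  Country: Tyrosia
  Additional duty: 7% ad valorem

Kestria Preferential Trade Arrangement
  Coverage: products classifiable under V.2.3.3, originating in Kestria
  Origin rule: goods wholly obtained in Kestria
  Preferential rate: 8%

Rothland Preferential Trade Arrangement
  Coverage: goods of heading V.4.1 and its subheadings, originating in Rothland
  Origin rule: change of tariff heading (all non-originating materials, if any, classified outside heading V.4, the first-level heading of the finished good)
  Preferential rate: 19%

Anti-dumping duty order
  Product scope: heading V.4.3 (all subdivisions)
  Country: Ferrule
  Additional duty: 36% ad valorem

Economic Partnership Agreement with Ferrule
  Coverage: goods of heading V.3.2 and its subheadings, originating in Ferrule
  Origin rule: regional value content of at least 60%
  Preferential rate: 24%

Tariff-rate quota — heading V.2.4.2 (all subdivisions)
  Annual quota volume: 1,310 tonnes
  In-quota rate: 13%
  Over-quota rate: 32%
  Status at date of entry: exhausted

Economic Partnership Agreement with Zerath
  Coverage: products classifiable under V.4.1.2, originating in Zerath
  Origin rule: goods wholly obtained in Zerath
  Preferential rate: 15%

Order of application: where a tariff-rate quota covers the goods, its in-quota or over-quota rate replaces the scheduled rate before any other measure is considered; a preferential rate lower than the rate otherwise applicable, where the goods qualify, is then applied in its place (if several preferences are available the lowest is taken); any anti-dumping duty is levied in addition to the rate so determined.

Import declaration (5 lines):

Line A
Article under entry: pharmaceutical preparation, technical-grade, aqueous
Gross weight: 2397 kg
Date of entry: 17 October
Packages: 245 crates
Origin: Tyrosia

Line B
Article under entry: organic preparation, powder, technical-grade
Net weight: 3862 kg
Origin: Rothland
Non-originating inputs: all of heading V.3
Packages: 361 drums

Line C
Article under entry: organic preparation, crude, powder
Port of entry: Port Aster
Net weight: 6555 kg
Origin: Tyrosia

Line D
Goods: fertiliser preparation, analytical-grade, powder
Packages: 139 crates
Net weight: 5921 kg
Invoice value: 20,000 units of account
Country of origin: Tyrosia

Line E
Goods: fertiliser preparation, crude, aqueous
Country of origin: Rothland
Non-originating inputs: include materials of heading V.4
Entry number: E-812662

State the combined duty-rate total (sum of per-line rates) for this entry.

Line A: pharmaceutical → V.1; aqueous → V.1.2; technical-grade → V.1.2.1. Scheduled 26%. anti-dumping (Tyrosia, V.1): +7%; total 26% + 7% = 33%. → 33%.
Line B: organic → V.2; powder → V.2.1; technical-grade → V.2.1.3. Scheduled 15%. Rothland agreement on V.4.1: V.2.1.3 not covered. → 15%.
Line C: organic → V.2; powder → V.2.1; crude → V.2.1.2. Scheduled 21%. No special measure applies. → 21%.
Line D: fertiliser → V.4; powder → V.4.3; analytical-grade → V.4.3.1. Scheduled 35%. No special measure applies. → 35%.
Line E: fertiliser → V.4; aqueous → V.4.1; crude → V.4.1.2. Scheduled 38%. Rothland agreement on V.4.1: CTH not met. → 38%.
Sum: 33% + 15% + 21% + 35% + 38% = 142%.

142%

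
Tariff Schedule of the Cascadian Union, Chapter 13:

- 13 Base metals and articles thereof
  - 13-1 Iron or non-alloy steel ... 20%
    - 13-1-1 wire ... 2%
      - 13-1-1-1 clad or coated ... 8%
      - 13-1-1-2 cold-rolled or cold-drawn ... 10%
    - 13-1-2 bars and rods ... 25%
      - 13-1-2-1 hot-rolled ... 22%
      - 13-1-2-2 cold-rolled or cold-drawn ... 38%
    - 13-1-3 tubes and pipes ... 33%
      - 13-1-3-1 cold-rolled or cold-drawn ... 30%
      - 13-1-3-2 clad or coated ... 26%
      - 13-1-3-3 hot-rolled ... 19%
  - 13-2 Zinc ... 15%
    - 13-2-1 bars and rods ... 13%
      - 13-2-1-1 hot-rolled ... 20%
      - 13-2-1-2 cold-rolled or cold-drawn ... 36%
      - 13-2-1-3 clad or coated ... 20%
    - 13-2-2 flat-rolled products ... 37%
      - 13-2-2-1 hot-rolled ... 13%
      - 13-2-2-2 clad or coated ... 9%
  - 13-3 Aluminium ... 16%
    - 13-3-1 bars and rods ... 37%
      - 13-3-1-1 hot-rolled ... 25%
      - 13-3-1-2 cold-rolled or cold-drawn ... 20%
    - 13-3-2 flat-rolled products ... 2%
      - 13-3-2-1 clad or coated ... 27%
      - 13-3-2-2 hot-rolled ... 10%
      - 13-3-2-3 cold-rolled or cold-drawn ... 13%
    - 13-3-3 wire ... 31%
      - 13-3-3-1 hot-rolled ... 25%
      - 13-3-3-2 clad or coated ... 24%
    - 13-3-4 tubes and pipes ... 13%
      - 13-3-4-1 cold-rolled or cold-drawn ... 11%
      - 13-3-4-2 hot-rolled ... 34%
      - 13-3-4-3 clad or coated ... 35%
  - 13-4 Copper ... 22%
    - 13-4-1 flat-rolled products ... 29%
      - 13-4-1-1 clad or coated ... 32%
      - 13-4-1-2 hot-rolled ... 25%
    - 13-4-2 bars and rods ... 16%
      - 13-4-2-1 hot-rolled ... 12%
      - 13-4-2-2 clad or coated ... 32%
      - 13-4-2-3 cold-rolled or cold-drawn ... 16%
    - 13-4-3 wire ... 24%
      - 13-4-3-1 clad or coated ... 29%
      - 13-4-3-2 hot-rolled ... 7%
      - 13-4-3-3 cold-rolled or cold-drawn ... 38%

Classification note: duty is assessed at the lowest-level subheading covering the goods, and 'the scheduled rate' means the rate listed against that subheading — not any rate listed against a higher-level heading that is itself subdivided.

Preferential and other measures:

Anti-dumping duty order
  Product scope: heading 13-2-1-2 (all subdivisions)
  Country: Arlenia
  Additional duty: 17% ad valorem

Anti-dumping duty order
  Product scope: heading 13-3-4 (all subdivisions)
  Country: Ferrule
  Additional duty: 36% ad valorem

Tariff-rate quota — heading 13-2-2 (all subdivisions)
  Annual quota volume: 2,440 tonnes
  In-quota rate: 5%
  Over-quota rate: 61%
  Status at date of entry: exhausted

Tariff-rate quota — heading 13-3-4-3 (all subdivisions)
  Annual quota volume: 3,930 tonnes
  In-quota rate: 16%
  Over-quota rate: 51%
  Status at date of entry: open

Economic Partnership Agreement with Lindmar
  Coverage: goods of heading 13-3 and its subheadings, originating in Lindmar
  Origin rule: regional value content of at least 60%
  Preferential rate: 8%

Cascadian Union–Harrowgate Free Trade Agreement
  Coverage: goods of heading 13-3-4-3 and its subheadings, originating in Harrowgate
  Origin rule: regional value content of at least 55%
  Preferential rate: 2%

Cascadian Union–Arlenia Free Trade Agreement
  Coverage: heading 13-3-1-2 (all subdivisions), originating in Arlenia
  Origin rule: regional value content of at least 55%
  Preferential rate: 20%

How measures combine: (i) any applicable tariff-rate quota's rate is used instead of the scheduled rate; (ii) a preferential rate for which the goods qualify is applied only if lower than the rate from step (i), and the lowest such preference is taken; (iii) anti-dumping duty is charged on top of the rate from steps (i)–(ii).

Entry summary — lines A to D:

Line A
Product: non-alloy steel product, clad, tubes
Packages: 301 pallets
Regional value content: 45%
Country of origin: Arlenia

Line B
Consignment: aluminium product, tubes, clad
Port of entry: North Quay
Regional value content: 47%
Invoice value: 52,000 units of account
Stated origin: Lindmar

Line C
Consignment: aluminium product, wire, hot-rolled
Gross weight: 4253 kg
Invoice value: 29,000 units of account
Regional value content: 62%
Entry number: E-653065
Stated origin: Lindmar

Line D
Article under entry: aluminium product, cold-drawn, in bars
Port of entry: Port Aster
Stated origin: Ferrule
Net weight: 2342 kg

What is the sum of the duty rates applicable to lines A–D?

Line A: non-alloy steel → 13-1; tubes → 13-1-3; clad → 13-1-3-2. Scheduled 26%. Arlenia agreement on 13-3-1-2: 13-1-3-2 not covered. → 26%.
Line B: aluminium → 13-3; tubes → 13-3-4; clad → 13-3-4-3. Scheduled 35%. quota on 13-3-4-3 open → in-quota 16%; Lindmar agreement on 13-3: RVC < 60%. → 16%.
Line C: aluminium → 13-3; wire → 13-3-3; hot-rolled → 13-3-3-1. Scheduled 25%. Lindmar agreement on 13-3: RVC ≥ 60% → 8% available; preferential 8%. → 8%.
Line D: aluminium → 13-3; in bars → 13-3-1; cold-drawn → 13-3-1-2. Scheduled 20%. No special measure applies. → 20%.
Sum: 26% + 16% + 8% + 20% = 70%.

70%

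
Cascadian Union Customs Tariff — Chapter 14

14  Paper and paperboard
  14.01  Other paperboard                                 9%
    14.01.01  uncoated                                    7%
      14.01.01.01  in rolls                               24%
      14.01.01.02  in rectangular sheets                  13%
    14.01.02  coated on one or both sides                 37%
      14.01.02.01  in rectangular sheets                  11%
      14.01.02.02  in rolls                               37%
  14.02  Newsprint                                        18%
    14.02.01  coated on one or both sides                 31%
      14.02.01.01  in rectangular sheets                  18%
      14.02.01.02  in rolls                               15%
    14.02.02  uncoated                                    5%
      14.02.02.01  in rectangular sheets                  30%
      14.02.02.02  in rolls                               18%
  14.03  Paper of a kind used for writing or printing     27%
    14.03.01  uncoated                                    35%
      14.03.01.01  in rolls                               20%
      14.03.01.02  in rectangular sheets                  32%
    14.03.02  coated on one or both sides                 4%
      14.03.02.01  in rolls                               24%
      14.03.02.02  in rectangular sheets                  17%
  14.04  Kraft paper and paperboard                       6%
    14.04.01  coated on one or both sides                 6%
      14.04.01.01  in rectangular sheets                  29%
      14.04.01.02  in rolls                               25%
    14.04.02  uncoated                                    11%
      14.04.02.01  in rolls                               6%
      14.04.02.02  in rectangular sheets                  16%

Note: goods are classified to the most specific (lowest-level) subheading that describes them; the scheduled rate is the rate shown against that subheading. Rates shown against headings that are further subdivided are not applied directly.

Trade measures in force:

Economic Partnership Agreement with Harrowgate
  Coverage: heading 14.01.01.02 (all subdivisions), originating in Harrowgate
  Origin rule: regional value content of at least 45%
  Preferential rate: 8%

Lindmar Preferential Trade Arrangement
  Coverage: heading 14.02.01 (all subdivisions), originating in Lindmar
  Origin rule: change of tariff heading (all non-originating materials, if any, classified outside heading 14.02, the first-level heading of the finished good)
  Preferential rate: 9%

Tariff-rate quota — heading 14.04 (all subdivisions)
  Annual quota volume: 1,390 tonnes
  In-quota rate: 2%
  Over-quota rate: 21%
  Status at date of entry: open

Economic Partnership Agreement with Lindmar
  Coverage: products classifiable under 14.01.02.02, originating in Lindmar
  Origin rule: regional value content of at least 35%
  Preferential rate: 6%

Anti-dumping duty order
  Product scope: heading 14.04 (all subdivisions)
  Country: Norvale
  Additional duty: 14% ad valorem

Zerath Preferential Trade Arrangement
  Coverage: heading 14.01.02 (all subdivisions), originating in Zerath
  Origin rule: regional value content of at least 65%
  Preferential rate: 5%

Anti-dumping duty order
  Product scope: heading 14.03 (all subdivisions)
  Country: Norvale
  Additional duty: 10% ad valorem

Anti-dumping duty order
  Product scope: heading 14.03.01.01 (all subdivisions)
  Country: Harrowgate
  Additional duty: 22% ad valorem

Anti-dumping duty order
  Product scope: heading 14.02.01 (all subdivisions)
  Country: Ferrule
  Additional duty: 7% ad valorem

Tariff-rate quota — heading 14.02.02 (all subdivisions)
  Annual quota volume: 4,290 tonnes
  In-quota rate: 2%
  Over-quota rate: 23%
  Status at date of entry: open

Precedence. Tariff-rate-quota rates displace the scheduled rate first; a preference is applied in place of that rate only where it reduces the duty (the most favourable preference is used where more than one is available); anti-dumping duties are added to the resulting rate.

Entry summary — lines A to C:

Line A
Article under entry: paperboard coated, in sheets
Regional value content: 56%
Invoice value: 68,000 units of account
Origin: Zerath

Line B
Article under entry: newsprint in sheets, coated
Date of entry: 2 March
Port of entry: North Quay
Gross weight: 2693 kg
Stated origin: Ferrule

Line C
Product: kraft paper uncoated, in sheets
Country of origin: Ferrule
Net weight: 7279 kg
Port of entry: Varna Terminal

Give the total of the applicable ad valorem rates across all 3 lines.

Line A: paperboard → 14.01; coated → 14.01.02; in sheets → 14.01.02.01. Scheduled 11%. Zerath agreement on 14.01.02: RVC < 65%. → 11%.
Line B: newsprint → 14.02; coated → 14.02.01; in sheets → 14.02.01.01. Scheduled 18%. anti-dumping (Ferrule, 14.02.01): +7%; total 18% + 7% = 25%. → 25%.
Line C: kraft paper → 14.04; uncoated → 14.04.02; in sheets → 14.04.02.02. Scheduled 16%. quota on 14.04 open → in-quota 2%. → 2%.
Sum: 11% + 25% + 2% = 38%.

38%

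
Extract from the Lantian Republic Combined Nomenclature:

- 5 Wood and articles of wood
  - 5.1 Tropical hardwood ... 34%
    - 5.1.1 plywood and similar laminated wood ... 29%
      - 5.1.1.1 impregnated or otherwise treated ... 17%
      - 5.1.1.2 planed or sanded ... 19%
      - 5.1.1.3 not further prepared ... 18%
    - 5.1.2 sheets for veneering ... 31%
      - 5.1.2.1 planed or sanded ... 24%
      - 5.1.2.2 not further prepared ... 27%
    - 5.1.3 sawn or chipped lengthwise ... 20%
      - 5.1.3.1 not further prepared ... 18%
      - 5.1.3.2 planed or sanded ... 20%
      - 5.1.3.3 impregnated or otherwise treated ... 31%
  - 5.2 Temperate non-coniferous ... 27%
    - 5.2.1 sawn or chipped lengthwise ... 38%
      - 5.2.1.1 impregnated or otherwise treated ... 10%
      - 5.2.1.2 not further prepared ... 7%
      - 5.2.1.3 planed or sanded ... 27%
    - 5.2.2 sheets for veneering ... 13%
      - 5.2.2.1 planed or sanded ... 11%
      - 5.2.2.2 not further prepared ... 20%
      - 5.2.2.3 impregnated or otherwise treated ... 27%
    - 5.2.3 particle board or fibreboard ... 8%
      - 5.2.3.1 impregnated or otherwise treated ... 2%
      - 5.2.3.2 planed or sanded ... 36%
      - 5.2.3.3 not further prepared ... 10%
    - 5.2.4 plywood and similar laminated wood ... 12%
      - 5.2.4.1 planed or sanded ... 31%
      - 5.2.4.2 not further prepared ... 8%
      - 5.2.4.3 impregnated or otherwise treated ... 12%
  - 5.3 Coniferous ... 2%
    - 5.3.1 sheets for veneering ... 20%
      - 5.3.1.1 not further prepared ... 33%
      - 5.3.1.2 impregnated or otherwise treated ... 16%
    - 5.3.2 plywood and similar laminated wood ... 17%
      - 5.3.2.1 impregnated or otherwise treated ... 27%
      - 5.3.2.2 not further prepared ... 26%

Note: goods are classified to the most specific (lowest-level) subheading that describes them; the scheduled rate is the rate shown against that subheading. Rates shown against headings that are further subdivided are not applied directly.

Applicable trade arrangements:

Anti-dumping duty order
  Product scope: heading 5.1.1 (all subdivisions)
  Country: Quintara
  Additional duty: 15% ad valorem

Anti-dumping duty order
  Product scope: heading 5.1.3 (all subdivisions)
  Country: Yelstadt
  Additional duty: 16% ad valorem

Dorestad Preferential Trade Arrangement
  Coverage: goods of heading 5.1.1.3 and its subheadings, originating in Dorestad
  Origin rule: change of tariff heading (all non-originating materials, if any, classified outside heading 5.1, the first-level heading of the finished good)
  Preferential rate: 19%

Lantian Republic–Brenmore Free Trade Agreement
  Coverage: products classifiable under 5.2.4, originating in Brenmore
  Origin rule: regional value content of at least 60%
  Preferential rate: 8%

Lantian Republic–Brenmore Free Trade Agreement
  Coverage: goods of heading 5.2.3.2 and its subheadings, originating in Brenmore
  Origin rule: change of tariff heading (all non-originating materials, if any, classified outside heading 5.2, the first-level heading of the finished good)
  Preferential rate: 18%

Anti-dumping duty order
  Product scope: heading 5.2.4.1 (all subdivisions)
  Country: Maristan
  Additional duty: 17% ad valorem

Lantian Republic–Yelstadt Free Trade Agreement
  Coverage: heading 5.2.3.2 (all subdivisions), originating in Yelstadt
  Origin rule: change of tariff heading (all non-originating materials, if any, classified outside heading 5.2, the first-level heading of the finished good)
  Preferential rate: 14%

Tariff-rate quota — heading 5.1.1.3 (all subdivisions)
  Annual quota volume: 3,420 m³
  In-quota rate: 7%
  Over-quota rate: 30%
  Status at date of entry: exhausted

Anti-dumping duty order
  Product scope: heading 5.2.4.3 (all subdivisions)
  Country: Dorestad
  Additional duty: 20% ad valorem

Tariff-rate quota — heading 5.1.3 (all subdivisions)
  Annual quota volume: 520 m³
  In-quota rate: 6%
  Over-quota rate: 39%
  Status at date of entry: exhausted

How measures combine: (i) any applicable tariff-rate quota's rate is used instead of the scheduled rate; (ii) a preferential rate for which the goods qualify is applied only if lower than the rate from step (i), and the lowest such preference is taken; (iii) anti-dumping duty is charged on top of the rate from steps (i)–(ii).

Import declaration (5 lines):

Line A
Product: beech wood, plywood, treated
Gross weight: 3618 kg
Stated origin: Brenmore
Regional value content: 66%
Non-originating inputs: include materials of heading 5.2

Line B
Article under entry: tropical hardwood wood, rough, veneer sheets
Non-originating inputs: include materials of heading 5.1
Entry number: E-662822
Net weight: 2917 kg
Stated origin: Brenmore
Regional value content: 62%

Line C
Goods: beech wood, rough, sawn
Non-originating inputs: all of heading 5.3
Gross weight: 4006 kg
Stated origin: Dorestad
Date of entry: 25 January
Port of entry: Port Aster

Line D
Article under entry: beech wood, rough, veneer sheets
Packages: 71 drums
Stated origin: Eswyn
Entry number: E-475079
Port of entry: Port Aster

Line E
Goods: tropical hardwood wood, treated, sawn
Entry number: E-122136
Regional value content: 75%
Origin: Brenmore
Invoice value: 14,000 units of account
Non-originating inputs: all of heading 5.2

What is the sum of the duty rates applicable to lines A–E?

101%

Line A: beech → 5.2; plywood → 5.2.4; treated → 5.2.4.3. Scheduled 12%. Brenmore agreement on 5.2.4: RVC ≥ 60% → 8% available; Brenmore agreement on 5.2.3.2: 5.2.4.3 not covered; preferential 8%. → 8%.
Line B: tropical hardwood → 5.1; veneer sheets → 5.1.2; rough → 5.1.2.2. Scheduled 27%. Brenmore agreement on 5.2.4: 5.1.2.2 not covered; Brenmore agreement on 5.2.3.2: 5.1.2.2 not covered. → 27%.
Line C: beech → 5.2; sawn → 5.2.1; rough → 5.2.1.2. Scheduled 7%. Dorestad agreement on 5.1.1.3: 5.2.1.2 not covered. → 7%.
Line D: beech → 5.2; veneer sheets → 5.2.2; rough → 5.2.2.2. Scheduled 20%. No special measure applies. → 20%.
Line E: tropical hardwood → 5.1; sawn → 5.1.3; treated → 5.1.3.3. Scheduled 31%. quota on 5.1.3 exhausted → over-quota 39%; Brenmore agreement on 5.2.4: 5.1.3.3 not covered; Brenmore agreement on 5.2.3.2: 5.1.3.3 not covered. → 39%.
Sum: 8% + 27% + 7% + 20% + 39% = 101%.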